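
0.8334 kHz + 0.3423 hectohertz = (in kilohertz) 0.8676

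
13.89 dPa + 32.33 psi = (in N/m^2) 2.229e+05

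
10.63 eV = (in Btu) 1.614e-21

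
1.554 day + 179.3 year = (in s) 5.655e+09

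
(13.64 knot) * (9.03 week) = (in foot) 1.257e+08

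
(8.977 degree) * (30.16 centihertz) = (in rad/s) 0.04725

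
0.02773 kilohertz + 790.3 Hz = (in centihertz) 8.18e+04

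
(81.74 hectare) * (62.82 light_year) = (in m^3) 4.858e+23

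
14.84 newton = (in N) 14.84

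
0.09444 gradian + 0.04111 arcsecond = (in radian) 0.001484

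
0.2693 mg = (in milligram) 0.2693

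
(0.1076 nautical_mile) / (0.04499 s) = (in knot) 8610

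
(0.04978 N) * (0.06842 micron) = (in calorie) 8.14e-10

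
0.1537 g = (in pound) 0.0003389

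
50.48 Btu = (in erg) 5.326e+11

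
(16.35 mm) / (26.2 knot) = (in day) 1.404e-08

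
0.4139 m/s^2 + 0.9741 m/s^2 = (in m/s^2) 1.388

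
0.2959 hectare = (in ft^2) 3.185e+04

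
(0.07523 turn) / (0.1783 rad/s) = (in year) 8.406e-08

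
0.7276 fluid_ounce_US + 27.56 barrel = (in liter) 4382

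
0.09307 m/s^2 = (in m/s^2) 0.09307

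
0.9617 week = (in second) 5.816e+05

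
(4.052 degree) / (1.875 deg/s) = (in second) 2.161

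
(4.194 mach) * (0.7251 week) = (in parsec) 2.03e-08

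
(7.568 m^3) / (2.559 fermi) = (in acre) 7.308e+11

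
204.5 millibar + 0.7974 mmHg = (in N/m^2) 2.056e+04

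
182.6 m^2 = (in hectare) 0.01826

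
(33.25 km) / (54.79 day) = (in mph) 0.01571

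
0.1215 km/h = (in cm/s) 3.375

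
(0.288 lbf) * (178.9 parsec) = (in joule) 7.072e+18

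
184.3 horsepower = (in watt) 1.374e+05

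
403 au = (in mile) 3.746e+10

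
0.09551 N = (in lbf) 0.02147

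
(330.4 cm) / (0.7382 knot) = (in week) 1.439e-05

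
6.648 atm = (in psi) 97.7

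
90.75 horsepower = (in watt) 6.767e+04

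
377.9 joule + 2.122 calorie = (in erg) 3.868e+09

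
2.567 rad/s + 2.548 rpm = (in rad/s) 2.834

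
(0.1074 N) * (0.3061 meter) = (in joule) 0.03288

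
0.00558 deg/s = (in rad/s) 9.739e-05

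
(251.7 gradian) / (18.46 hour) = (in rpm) 0.0005681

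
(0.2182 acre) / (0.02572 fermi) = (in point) 9.732e+22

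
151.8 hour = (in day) 6.325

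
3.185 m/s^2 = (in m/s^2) 3.185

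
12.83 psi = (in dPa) 8.846e+05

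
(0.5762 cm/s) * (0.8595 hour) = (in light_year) 1.885e-15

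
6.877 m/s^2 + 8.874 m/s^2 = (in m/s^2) 15.75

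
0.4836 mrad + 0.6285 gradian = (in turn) 0.001648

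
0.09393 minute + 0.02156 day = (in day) 0.02163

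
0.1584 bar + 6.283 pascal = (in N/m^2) 1.585e+04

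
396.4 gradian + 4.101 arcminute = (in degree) 356.8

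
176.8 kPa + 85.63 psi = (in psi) 111.3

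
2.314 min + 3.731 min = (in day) 0.004198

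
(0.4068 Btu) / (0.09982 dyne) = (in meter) 4.3e+08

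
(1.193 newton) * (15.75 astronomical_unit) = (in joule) 2.811e+12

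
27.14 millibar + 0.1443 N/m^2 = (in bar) 0.02714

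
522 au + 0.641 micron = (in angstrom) 7.809e+23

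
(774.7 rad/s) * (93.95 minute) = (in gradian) 2.78e+08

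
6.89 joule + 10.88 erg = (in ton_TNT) 1.647e-09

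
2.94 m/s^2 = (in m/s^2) 2.94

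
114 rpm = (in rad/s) 11.94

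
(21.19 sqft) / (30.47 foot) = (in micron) 2.12e+05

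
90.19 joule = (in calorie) 21.56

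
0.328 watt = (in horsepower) 0.0004399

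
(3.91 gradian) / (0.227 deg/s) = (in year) 4.916e-07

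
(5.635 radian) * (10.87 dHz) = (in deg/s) 351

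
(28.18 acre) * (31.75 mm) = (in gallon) 9.565e+05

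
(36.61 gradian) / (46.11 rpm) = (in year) 3.776e-09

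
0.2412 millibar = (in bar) 0.0002412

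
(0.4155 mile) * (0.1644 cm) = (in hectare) 0.0001099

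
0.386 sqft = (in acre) 8.861e-06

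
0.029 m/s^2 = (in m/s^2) 0.029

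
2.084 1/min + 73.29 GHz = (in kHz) 7.329e+07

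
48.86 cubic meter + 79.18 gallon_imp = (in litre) 4.922e+04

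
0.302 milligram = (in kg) 3.02e-07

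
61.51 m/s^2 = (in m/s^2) 61.51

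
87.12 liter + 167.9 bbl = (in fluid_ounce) 9.056e+05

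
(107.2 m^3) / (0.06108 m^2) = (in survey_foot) 5758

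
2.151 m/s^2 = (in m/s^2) 2.151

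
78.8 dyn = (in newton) 0.000788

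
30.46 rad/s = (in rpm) 290.9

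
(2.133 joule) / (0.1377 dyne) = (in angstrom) 1.549e+16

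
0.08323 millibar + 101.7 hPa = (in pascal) 1.018e+04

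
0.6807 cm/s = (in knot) 0.01323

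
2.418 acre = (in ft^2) 1.053e+05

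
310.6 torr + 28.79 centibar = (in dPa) 7.02e+05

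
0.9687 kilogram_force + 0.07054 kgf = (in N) 10.19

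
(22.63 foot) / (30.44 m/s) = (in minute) 0.003777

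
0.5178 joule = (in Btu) 0.0004908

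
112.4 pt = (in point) 112.4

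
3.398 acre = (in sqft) 1.48e+05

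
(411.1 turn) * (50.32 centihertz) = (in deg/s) 7.447e+04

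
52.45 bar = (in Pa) 5.245e+06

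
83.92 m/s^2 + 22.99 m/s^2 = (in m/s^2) 106.9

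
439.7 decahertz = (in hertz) 4397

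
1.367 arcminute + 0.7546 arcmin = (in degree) 0.03536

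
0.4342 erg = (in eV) 2.71e+11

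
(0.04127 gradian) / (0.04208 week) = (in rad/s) 2.547e-08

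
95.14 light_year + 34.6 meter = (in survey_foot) 2.953e+18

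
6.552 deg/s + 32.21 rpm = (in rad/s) 3.487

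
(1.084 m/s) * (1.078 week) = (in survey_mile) 439.1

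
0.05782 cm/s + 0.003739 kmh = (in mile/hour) 0.003617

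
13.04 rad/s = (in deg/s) 747.1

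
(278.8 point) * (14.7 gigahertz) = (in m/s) 1.446e+09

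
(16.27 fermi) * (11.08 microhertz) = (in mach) 5.294e-22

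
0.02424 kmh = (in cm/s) 0.6733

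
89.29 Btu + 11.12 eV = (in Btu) 89.29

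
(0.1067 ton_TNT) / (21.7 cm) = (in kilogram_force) 2.098e+08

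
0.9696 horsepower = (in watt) 723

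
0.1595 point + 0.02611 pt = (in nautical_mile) 3.536e-08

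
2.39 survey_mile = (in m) 3846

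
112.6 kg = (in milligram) 1.126e+08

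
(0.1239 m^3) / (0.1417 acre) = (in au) 1.444e-15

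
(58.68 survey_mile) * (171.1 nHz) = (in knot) 0.03141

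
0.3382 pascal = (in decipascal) 3.382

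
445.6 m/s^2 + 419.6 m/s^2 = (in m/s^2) 865.2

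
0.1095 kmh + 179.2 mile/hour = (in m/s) 80.14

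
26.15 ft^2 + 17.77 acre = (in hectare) 7.192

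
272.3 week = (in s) 1.647e+08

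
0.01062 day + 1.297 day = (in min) 1883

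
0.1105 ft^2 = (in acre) 2.537e-06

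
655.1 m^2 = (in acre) 0.1619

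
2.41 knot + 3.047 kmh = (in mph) 4.667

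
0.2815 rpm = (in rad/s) 0.02948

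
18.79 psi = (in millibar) 1296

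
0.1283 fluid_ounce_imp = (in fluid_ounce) 0.1233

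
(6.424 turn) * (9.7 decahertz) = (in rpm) 3.739e+04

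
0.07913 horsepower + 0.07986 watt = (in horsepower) 0.07924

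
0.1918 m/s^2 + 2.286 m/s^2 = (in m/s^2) 2.478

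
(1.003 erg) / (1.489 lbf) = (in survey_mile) 9.41e-12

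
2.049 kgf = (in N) 20.09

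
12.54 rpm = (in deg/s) 75.24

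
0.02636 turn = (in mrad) 165.6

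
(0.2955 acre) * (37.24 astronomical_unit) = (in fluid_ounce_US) 2.253e+20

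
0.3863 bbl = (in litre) 61.42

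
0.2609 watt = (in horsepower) 0.0003499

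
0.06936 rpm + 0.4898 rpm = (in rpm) 0.5592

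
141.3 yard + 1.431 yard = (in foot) 428.2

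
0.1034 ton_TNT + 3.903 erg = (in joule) 4.326e+08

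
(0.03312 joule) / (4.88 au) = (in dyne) 4.537e-09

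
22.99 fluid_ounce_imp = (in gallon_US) 0.1726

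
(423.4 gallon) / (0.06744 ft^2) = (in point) 7.251e+05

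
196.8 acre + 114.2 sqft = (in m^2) 7.964e+05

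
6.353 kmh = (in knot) 3.43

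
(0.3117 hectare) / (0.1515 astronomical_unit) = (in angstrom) 1375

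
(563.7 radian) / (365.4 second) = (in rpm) 14.73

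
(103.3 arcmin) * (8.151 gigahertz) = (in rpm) 2.339e+09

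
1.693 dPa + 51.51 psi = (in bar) 3.551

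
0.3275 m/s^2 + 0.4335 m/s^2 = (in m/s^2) 0.761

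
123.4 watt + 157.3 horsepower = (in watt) 1.174e+05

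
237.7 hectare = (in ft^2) 2.559e+07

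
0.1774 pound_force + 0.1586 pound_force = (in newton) 1.495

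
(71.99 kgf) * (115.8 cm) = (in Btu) 0.7749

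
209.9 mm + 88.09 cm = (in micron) 1.091e+06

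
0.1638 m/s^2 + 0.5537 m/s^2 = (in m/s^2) 0.7175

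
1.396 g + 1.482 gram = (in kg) 0.002878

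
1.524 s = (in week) 2.52e-06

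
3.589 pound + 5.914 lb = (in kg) 4.31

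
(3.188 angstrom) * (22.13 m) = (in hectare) 7.055e-13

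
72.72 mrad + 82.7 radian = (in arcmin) 2.846e+05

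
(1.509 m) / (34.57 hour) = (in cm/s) 0.001213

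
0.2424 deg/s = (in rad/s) 0.004231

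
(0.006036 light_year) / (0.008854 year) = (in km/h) 7.363e+08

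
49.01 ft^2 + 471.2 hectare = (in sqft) 5.072e+07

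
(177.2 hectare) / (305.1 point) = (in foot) 5.401e+07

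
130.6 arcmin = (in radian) 0.03799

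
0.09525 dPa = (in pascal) 0.009525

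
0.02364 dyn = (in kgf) 2.411e-08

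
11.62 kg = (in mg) 1.162e+07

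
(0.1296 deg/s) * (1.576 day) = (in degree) 1.765e+04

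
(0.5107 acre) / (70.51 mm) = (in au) 1.959e-07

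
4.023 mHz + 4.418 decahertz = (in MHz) 4.418e-05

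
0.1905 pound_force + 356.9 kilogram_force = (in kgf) 357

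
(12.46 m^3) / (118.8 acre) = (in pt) 0.07347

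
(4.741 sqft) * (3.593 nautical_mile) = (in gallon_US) 7.743e+05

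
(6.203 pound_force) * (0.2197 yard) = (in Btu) 0.005254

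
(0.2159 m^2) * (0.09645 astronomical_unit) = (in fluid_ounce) 1.053e+14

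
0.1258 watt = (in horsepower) 0.0001687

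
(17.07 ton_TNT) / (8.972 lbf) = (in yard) 1.957e+09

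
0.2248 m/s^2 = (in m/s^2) 0.2248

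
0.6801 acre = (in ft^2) 2.963e+04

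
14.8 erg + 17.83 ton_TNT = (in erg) 7.46e+17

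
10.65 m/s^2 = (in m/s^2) 10.65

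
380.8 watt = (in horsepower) 0.5107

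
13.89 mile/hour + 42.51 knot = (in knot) 54.58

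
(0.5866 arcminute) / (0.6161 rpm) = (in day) 3.061e-08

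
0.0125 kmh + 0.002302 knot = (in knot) 0.009051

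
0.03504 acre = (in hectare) 0.01418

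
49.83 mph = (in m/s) 22.28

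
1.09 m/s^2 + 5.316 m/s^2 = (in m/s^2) 6.406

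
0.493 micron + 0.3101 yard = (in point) 803.8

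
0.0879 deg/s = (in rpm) 0.01465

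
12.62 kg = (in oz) 445.2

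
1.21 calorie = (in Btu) 0.004798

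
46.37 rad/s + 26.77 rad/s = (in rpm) 698.4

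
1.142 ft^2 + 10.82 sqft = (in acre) 0.0002746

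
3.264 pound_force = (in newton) 14.52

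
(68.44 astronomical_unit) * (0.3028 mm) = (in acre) 7.661e+05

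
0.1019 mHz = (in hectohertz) 1.019e-06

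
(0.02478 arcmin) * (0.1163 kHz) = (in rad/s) 0.0008383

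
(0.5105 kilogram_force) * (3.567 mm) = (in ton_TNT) 4.268e-12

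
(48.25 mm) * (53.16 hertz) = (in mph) 5.738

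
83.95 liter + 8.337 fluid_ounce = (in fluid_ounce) 2847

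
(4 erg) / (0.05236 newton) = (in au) 5.107e-17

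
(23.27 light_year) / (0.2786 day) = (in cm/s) 9.146e+14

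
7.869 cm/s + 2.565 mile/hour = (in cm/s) 122.5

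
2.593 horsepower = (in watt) 1934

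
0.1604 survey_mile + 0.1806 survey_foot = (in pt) 7.319e+05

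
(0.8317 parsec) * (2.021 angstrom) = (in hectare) 518.7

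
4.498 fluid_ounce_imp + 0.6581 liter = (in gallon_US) 0.2076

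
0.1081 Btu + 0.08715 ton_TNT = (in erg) 3.646e+15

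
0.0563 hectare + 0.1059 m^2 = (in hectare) 0.05631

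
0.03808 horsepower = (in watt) 28.4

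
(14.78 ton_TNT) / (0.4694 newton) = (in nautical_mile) 7.113e+07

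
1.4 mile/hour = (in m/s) 0.6259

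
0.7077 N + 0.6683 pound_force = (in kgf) 0.3753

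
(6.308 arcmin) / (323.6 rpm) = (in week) 8.953e-11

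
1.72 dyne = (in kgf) 1.754e-06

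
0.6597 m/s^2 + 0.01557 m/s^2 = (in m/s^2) 0.6753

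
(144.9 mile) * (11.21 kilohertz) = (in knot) 5.081e+09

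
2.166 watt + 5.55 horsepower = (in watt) 4141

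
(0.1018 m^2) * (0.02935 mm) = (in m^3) 2.988e-06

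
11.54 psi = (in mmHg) 596.8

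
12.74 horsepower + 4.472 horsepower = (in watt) 1.283e+04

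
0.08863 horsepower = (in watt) 66.09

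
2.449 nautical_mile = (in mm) 4.536e+06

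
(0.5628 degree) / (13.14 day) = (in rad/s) 8.652e-09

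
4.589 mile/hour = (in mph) 4.589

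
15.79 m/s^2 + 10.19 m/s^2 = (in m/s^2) 25.98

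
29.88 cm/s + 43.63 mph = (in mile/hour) 44.3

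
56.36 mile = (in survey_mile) 56.36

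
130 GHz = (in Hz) 1.3e+11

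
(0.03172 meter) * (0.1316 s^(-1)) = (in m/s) 0.004174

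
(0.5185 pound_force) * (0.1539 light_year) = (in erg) 3.358e+22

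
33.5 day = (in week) 4.786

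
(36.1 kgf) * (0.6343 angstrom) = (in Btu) 2.128e-11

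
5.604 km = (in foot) 1.839e+04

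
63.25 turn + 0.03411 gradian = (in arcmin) 1.366e+06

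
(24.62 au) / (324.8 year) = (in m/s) 359.6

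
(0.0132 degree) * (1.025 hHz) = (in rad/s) 0.02361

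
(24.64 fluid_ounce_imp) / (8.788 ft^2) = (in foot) 0.002813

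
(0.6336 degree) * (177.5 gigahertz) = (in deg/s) 1.125e+11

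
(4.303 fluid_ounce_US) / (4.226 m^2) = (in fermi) 3.011e+10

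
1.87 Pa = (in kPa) 0.00187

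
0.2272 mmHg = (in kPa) 0.03029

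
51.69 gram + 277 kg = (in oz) 9773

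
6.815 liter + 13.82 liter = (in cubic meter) 0.02064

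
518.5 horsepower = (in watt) 3.866e+05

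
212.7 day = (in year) 0.5827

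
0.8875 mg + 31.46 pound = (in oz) 503.4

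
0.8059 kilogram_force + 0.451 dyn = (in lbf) 1.777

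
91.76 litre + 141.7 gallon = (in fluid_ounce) 2.124e+04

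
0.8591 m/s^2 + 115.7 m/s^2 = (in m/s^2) 116.6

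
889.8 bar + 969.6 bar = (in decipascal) 1.859e+09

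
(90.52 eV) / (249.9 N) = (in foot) 1.904e-19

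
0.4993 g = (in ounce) 0.01761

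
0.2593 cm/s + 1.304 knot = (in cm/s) 67.34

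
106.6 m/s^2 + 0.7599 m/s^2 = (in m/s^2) 107.4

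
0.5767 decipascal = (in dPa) 0.5767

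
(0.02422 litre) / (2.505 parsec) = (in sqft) 3.373e-21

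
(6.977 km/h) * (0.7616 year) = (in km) 4.655e+04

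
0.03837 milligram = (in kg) 3.837e-08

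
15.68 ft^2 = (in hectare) 0.0001457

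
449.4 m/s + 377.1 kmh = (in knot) 1077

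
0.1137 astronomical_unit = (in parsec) 5.512e-07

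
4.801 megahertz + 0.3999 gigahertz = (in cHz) 4.047e+10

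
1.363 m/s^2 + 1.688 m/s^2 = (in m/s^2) 3.051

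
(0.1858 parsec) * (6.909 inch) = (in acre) 2.486e+11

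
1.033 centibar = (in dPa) 1.033e+04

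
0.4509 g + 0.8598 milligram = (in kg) 0.0004518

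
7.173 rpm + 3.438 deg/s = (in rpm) 7.746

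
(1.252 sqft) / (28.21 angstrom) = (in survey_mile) 2.562e+04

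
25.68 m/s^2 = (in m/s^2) 25.68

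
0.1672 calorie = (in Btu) 0.0006631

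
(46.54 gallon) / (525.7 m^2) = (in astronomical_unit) 2.24e-15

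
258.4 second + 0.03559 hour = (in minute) 6.442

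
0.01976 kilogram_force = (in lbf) 0.04356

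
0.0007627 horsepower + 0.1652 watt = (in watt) 0.7339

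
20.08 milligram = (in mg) 20.08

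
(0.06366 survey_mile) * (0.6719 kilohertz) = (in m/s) 6.884e+04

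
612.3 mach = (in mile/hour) 4.664e+05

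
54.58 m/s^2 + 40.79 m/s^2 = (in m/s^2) 95.37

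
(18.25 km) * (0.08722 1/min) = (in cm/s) 2653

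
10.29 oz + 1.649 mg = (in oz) 10.29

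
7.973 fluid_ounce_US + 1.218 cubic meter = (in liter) 1218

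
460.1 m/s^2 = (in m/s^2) 460.1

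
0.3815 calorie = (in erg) 1.596e+07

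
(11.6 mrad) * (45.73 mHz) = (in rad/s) 0.0005305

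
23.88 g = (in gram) 23.88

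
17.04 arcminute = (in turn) 0.0007889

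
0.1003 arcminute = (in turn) 4.644e-06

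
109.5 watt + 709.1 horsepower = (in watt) 5.289e+05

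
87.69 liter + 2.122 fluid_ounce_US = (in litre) 87.75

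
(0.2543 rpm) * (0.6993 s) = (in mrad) 18.62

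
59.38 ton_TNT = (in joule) 2.484e+11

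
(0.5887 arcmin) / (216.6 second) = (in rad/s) 7.906e-07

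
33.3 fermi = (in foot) 1.093e-13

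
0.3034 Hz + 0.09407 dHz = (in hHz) 0.003128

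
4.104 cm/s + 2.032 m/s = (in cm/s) 207.3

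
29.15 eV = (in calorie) 1.116e-18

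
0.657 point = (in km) 2.318e-07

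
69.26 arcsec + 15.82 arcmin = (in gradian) 0.3143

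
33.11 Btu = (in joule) 3.493e+04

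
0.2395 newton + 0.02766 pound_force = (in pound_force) 0.0815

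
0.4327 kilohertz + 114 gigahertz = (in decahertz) 1.14e+10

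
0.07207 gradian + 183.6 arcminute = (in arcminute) 187.5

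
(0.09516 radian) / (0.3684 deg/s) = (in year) 4.693e-07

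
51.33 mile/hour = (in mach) 0.06739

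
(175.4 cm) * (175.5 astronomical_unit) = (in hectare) 4.605e+09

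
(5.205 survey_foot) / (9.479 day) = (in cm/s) 0.0001937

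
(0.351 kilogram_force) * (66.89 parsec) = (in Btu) 6.734e+15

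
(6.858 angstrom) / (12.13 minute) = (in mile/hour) 2.108e-12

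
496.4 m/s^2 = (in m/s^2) 496.4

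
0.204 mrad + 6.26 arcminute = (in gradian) 0.1289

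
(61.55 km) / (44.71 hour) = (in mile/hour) 0.8554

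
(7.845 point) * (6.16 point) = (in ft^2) 6.474e-05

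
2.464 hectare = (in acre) 6.089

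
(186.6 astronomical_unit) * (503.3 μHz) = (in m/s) 1.405e+10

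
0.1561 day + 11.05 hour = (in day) 0.6165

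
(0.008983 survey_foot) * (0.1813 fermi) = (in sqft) 5.343e-18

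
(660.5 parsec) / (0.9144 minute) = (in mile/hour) 8.31e+17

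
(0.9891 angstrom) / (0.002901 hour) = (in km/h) 3.41e-11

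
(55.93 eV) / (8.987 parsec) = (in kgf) 3.295e-36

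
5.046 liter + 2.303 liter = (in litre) 7.349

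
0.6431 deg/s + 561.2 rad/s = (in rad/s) 561.2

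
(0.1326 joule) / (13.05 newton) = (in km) 1.016e-05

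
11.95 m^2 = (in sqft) 128.6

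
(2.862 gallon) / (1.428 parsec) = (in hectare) 2.459e-23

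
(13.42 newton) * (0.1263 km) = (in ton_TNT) 4.051e-07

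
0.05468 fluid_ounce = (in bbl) 1.017e-05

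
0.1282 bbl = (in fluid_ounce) 689.2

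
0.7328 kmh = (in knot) 0.3957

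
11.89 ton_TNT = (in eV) 3.105e+29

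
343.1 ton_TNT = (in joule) 1.436e+12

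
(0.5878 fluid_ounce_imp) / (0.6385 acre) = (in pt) 1.832e-05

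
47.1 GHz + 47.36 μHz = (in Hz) 4.71e+10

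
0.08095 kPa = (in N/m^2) 80.95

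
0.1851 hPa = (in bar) 0.0001851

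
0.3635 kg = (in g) 363.5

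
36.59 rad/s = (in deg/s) 2096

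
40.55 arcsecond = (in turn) 3.129e-05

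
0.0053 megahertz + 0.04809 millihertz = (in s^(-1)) 5300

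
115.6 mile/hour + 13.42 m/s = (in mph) 145.6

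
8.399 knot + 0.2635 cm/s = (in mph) 9.671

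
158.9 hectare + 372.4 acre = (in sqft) 3.333e+07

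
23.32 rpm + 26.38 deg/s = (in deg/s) 166.3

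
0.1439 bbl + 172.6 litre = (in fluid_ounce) 6610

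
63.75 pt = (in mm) 22.49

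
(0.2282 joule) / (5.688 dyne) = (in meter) 4012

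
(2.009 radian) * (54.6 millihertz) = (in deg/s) 6.285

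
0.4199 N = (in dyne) 4.199e+04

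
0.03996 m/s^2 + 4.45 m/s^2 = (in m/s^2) 4.49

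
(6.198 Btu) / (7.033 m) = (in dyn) 9.298e+07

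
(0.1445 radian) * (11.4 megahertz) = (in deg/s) 9.438e+07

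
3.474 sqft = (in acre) 7.975e-05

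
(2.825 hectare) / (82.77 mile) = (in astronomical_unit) 1.418e-12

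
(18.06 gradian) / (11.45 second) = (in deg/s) 1.42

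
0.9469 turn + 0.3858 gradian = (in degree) 341.2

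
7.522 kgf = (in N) 73.77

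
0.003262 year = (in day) 1.191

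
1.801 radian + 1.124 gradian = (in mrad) 1819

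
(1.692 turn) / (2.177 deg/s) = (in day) 0.003238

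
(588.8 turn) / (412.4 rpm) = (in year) 2.716e-06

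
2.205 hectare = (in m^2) 2.205e+04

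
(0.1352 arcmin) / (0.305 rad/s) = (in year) 4.089e-12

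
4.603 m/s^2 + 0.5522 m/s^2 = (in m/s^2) 5.155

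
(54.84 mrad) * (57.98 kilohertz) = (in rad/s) 3180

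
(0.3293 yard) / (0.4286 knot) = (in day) 1.581e-05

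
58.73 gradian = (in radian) 0.9225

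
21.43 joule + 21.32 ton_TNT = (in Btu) 8.455e+07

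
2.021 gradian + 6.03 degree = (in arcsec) 2.826e+04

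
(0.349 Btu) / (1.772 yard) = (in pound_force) 51.09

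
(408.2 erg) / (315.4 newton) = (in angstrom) 1294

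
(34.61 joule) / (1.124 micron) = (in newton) 3.079e+07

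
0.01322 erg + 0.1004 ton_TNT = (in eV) 2.622e+27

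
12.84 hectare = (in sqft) 1.382e+06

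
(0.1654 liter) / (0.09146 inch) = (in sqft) 0.7664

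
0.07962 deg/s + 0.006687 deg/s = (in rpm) 0.01438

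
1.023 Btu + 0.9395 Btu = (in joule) 2071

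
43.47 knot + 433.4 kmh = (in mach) 0.4192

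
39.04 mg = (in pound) 8.607e-05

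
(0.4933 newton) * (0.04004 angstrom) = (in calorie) 4.721e-13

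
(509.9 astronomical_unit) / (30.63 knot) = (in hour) 1.345e+09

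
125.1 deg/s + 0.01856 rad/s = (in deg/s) 126.2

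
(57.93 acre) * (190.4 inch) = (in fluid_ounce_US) 3.834e+10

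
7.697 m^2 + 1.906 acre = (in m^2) 7721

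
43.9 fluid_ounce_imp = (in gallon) 0.3295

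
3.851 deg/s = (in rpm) 0.6418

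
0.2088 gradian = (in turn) 0.000522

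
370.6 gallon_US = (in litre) 1403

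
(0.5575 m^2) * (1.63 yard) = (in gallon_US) 219.5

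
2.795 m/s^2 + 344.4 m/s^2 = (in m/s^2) 347.2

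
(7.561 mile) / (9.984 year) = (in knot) 7.512e-05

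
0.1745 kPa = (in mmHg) 1.309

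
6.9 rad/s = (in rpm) 65.89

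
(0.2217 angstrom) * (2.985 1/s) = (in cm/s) 6.618e-09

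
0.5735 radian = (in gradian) 36.51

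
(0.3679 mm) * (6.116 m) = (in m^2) 0.00225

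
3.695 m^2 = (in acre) 0.0009131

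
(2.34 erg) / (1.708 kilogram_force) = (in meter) 1.397e-08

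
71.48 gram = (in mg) 7.148e+04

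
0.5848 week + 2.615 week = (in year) 0.06137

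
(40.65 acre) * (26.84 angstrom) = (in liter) 0.4415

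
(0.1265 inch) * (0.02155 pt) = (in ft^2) 2.629e-07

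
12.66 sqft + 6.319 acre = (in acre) 6.319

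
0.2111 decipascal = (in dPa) 0.2111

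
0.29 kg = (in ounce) 10.23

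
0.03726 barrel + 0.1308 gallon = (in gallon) 1.696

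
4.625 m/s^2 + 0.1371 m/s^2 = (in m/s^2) 4.762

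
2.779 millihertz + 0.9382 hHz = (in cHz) 9382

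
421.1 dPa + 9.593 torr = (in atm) 0.01304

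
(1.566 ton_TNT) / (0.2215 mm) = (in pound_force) 6.65e+12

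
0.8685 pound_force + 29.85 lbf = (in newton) 136.6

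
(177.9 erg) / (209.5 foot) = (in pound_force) 6.263e-08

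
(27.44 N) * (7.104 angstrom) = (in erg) 0.1949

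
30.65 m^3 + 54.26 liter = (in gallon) 8111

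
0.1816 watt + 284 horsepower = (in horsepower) 284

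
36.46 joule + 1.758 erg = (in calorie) 8.714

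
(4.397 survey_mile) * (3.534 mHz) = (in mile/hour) 55.94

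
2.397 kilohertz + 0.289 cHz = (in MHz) 0.002397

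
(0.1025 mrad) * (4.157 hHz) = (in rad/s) 0.04261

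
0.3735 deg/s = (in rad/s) 0.006519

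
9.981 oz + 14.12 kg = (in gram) 1.44e+04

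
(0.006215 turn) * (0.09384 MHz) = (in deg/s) 2.1e+05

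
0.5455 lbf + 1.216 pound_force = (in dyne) 7.836e+05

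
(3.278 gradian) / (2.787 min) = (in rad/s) 0.0003079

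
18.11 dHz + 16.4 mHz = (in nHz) 1.827e+09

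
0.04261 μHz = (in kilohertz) 4.261e-11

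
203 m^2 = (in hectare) 0.0203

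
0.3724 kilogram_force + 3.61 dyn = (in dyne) 3.652e+05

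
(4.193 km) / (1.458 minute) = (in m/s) 47.93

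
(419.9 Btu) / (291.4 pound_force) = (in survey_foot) 1121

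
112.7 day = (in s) 9.737e+06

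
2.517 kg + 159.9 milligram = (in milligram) 2.517e+06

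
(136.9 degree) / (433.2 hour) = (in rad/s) 1.532e-06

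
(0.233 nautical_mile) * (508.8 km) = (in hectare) 2.196e+04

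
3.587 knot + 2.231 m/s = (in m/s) 4.076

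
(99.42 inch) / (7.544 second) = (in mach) 0.0009831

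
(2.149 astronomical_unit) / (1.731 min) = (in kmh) 1.114e+10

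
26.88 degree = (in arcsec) 9.677e+04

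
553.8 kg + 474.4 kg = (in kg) 1028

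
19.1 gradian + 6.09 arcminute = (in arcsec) 6.225e+04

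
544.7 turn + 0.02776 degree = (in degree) 1.961e+05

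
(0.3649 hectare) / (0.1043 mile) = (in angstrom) 2.174e+11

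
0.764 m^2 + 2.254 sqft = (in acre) 0.0002405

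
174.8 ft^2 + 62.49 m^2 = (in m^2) 78.73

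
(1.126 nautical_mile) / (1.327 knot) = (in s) 3055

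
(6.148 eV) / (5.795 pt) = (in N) 4.818e-16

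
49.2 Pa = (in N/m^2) 49.2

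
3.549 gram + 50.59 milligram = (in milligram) 3600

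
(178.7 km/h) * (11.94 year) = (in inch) 7.359e+11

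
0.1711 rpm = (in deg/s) 1.027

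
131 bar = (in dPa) 1.31e+08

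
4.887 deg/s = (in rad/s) 0.08529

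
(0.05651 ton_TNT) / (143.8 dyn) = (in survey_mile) 1.022e+08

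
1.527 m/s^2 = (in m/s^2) 1.527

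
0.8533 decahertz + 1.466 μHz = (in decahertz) 0.8533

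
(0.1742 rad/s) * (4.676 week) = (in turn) 7.841e+04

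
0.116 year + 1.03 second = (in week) 6.049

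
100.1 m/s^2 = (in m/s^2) 100.1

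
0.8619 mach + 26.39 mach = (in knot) 1.804e+04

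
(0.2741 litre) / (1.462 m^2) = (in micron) 187.5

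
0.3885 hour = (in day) 0.01619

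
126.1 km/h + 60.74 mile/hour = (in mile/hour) 139.1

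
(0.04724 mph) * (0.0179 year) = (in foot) 3.911e+04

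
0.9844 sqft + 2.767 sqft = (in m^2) 0.3485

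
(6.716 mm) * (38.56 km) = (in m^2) 259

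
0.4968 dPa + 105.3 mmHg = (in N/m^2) 1.404e+04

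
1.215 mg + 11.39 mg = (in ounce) 0.0004446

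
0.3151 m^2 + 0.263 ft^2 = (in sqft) 3.655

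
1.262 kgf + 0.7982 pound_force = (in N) 15.93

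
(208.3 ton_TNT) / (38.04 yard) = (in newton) 2.506e+10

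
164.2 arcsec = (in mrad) 0.7961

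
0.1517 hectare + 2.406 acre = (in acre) 2.781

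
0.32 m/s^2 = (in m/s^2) 0.32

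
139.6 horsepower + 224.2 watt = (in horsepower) 139.9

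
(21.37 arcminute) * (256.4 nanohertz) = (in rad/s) 1.594e-09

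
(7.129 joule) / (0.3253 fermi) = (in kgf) 2.235e+15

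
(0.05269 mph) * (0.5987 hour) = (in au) 3.394e-10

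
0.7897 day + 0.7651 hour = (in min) 1183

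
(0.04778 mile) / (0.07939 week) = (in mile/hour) 0.003582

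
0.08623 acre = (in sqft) 3756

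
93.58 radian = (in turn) 14.89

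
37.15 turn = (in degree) 1.337e+04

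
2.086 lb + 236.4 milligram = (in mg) 9.464e+05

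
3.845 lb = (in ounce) 61.52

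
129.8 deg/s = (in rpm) 21.63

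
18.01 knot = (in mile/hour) 20.73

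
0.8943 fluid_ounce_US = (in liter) 0.02645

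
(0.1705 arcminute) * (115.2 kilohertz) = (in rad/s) 5.714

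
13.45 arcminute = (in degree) 0.2242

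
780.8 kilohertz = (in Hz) 7.808e+05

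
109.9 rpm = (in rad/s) 11.51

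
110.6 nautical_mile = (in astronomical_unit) 1.369e-06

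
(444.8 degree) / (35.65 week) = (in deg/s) 2.063e-05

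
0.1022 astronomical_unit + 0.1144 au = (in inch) 1.276e+12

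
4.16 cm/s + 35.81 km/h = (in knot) 19.42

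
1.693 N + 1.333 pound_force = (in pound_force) 1.714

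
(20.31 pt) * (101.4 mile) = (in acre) 0.2889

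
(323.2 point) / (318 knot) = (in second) 0.000697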